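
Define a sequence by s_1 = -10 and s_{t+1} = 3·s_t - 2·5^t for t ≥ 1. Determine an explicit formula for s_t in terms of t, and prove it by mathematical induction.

Computing the first terms: s_1 = -10, s_2 = -40, s_3 = -170. This suggests s_t = -5·3^(t - 1) - 5^t.
When t = 1: the formula gives -10 = -10 = s_1.
Inductive step: assume the claim holds for t = p, so s_p = -5·3^(p - 1) - 5^p.
Then s_{p+1} = 3·s_p - 2·5^p = 3·(-5·3^(p - 1) - 5^p) - 2·5^p = -5·3^p - 5^(p + 1) = -5·3^((p+1) - 1) - 5^(p+1),
which is the claimed formula at t = p+1.
By the principle of mathematical induction, the result holds for all t ≥ 1.

s_t = -5·3^(t - 1) - 5^t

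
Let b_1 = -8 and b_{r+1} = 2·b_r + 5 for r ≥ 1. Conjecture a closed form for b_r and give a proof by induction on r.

Computing the first terms: b_1 = -8, b_2 = -11, b_3 = -17. This suggests b_r = -3·2^(r - 1) - 5.
When r = 1: the formula gives -8 = -8 = b_1.
Suppose the result is true for r = i, so b_i = -3·2^(i - 1) - 5.
Then b_{i+1} = 2·b_i + 5 = 2·(-3·2^(i - 1) - 5) + 5 = -3·2^i - 5 = -3·2^((i+1) - 1) - 5,
which is the claimed formula at r = i+1.
This completes the induction.

b_r = -3·2^(r - 1) - 5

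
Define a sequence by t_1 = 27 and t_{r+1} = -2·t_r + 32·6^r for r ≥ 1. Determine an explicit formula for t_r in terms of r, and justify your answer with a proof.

t_r = 3(-2)^(r - 1) + 4·6^r

Computing the first terms: t_1 = 27, t_2 = 138, t_3 = 876. This suggests t_r = 3(-2)^(r - 1) + 4·6^r.
For the base case r = 1: the formula gives 27 = 27 = t_1.
Inductive step: suppose the statement holds for some p ≥ 1, so t_p = 3(-2)^(p - 1) + 4·6^p.
Then t_{p+1} = -2·t_p + 32·6^p = -2·(3(-2)^(p - 1) + 4·6^p) + 32·6^p = 3(-2)^p + 4·6^(p + 1) = 3(-2)^((p+1) - 1) + 4·6^(p+1),
which is the claimed formula at r = p+1.
This completes the induction.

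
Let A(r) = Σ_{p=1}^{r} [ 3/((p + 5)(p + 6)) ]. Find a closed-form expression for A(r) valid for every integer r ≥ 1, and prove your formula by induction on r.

We claim A(r) = r/(2(r + 6)) for all r ≥ 1.
For the base case r = 1: A(1) = 1/14, and the closed form gives 1/14. They agree.
For the inductive step, assume it holds for an arbitrary p ≥ 1, so A(p) = p/(2(p + 6)).
Then A(p+1) = A(p) + (3/((p + 6)(p + 7))) = (p/(2(p + 6))) + (3/((p + 6)(p + 7))).
Simplifying, A(p+1) = (p + 1)/(2(p + 7)) = (p+1)/(2((p+1) + 6)),
which is the closed form with r = p+1.
Hence, by induction on r, the claim holds for every r ≥ 1.

A(r) = r/(2(r + 6))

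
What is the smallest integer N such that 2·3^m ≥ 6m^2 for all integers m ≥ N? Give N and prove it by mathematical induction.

N = 3

At m = 2: 18 < 24, so the inequality fails and N ≥ 3. We prove 2·3^m ≥ 6m^2 for all m ≥ 3.
Base step (m = 3): 2·3^m = 54 and 6m^2 = 54, so 54 ≥ 54.
Inductive step: assume the claim holds for m = p, so 2·3^p ≥ 6p^2.
Then 2·3^(p + 1) = 3·(2·3^p) ≥ 3·(6p^2).
Also, for p ≥ 3 we have 3·(6p^2) ≥ 6(p+1)^2, since 3 ≥ (1 + 1/p)^2 for all p ≥ 3.
Combining, 2·3^(p + 1) ≥ 6(p+1)^2.
By the principle of mathematical induction, the result holds for all m ≥ 3.
Hence the smallest such N is 3.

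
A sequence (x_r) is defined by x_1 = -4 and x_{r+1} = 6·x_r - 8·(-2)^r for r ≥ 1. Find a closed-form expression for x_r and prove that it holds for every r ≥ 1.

Computing the first terms: x_1 = -4, x_2 = -8, x_3 = -80. This suggests x_r = (-2)^r - 2·6^(r - 1).
For the base case r = 1: the formula gives -4 = -4 = x_1.
Inductive step: assume the claim holds for r = i, so x_i = (-2)^i - 2·6^(i - 1).
Then x_{i+1} = 6·x_i - 8·(-2)^i = 6·((-2)^i - 2·6^(i - 1)) - 8·(-2)^i = (-2)^(i + 1) - 2·6^i = (-2)^(i+1) - 2·6^((i+1) - 1),
which is the claimed formula at r = i+1.
Hence, by induction on r, the claim holds for every r ≥ 1.

x_r = (-2)^r - 2·6^(r - 1)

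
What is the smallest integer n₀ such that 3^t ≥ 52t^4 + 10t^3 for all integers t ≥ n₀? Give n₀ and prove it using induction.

At t = 12: 531441 < 1095552, so the inequality fails and n₀ ≥ 13. We prove 3^t ≥ 52t^4 + 10t^3 for all t ≥ 13.
Base case (t = 13): 3^t = 1594323 and 52t^4 + 10t^3 = 1507142, so 1594323 ≥ 1507142.
Inductive step: suppose the statement holds for some p ≥ 13, so 3^p ≥ 52p^4 + 10p^3.
Then 3^(p + 1) = 3·(3^p) ≥ 3·(52p^4 + 10p^3).
Also, for p ≥ 13 we have 3·(52p^4 + 10p^3) ≥ 52(p+1)^4 + 10(p+1)^3, since 3·(52p^4 + 10p^3) − (52(p+1)^4 + 10(p+1)^3) = 104p^4 - 188p^3 - 342p^2 - 238p - 62, which is nonnegative for all p ≥ 13.
Combining, 3^(p + 1) ≥ 52(p+1)^4 + 10(p+1)^3.
By induction, the statement is established for all t ≥ 13.
Hence the smallest such n₀ is 13.

n₀ = 13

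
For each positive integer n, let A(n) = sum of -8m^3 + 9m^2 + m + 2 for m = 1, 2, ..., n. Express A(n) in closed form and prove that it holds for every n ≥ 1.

We claim A(n) = -n(2n^3 + n^2 - 3n - 4) for all n ≥ 1.
Base step (n = 1): A(1) = 4, and the closed form gives 4. They agree.
Suppose the result is true for n = m, so A(m) = m(-2m^3 - m^2 + 3m + 4).
Then A(m+1) = A(m) + (-8m^3 - 15m^2 - 5m + 4) = (m(-2m^3 - m^2 + 3m + 4)) + (-8m^3 - 15m^2 - 5m + 4).
Simplifying, A(m+1) = -(m + 1)(2m^3 + 7m^2 + 5m - 4) = -(m+1)(2(m+1)^3 + (m+1)^2 - 3(m+1) - 4),
which is the closed form with n = m+1.
This completes the induction.

A(n) = -n(2n^3 + n^2 - 3n - 4)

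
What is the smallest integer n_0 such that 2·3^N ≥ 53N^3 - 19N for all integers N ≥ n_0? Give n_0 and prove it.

n_0 = 9

At N = 8: 13122 < 26984, so the inequality fails and n_0 ≥ 9. We prove 2·3^N ≥ 53N^3 - 19N for all N ≥ 9.
Base case (N = 9): 2·3^N = 39366 and 53N^3 - 19N = 38466, so 39366 ≥ 38466.
Suppose the result is true for N = j, so 2·3^j ≥ 53j^3 - 19j.
Then 2·3^(j + 1) = 3·(2·3^j) ≥ 3·(53j^3 - 19j).
Also, for j ≥ 9 we have 3·(53j^3 - 19j) ≥ 53(j+1)^3 - 19(j+1), since 3·(53j^3 - 19j) − (53(j+1)^3 - 19(j+1)) = 106j^3 - 159j^2 - 197j - 34, which is nonnegative for all j ≥ 9.
Combining, 2·3^(j + 1) ≥ 53(j+1)^3 - 19(j+1).
By induction, the statement is established for all N ≥ 9.
Hence the smallest such n_0 is 9.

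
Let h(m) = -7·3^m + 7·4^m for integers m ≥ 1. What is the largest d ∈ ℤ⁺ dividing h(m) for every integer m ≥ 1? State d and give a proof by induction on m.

Computing the first values: h(1) = 7 and h(2) = 49; gcd(7, 49) = 7, so d ≤ 7.
We prove 7 | -7·3^m + 7·4^m for all m ≥ 1 by induction on m.
Base case (m = 1): h(1) = 7 = 7·(1), so 7 | h(1).
Inductive step: assume the claim holds for m = i, i.e. 7 | h(i). Then
h(i+1) − 4·h(i) = (-7·3^(i+1) + 7·4^(i+1)) − 4·(-7·3^i + 7·4^i) = (-7)·3^i·(3 − 4) = (7)·3^i. Since 7 | h(i) by the inductive hypothesis, 7 | 4·h(i); and 7 | 7 since 7 = 7·1. Therefore 7 | h(i+1).
Hence, by induction on m, the claim holds for every m ≥ 1.
Therefore the largest such d is 7.

d = 7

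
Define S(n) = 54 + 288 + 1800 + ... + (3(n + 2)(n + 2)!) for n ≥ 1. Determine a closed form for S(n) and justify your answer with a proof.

S(n) = 3(n + 3)! - 18

We claim S(n) = 3(n + 3)! - 18 for all n ≥ 1.
Base case (n = 1): S(1) = 54, and the closed form gives 54. They agree.
Inductive step: suppose the statement holds for some p ≥ 1, so S(p) = 3(p + 3)! - 18.
Then S(p+1) = S(p) + (3(p + 3)(p + 3)!) = (3(p + 3)! - 18) + (3(p + 3)(p + 3)!).
Simplifying, S(p+1) = 3((p+1) + 3)! - 18,
which is the closed form with n = p+1.
By induction, the statement is established for all n ≥ 1.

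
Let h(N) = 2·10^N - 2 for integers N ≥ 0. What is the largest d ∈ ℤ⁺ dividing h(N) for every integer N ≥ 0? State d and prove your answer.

d = 18

Computing the first values: h(0) = 0 and h(1) = 18; gcd(0, 18) = 18, so d ≤ 18.
We prove 18 | 2·10^N - 2 for all N ≥ 0 by induction on N.
When N = 0: h(0) = 0 = 18·(0), so 18 | h(0).
Suppose the result is true for N = j, i.e. 18 | h(j). Then
h(j+1) = 2·10^(j+1) - 2 = 10·(2·10^j - 2) + 18 = 10·h(j) + 18. The first term is divisible by 18 by the inductive hypothesis, and 18 is divisible by 18. Hence 18 | h(j+1).
By induction, the statement is established for all N ≥ 0.
Therefore the largest such d is 18.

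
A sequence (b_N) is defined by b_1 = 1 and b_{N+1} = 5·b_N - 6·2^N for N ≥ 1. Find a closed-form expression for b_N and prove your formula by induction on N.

Computing the first terms: b_1 = 1, b_2 = -7, b_3 = -59. This suggests b_N = 2^(N + 1) - 3·5^(N - 1).
Base step (N = 1): the formula gives 1 = 1 = b_1.
Inductive step: assume the claim holds for N = r, so b_r = 2^(r + 1) - 3·5^(r - 1).
Then b_{r+1} = 5·b_r - 6·2^r = 5·(2^(r + 1) - 3·5^(r - 1)) - 6·2^r = 2^(r + 2) - 3·5^r = 2^((r+1) + 1) - 3·5^((r+1) - 1),
which is the claimed formula at N = r+1.
Hence, by induction on N, the claim holds for every N ≥ 1.

b_N = 2^(N + 1) - 3·5^(N - 1)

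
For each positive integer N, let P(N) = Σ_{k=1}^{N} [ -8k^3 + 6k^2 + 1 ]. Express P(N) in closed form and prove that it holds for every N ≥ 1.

P(N) = -N(2N^3 + 2N^2 - N - 2)

We claim P(N) = -N(2N^3 + 2N^2 - N - 2) for all N ≥ 1.
Base step (N = 1): P(1) = -1, and the closed form gives -1. They agree.
Suppose the result is true for N = k, so P(k) = k(-2k^3 - 2k^2 + k + 2).
Then P(k+1) = P(k) + (-8(k + 1)^3 + 6(k + 1)^2 + 1) = (k(-2k^3 - 2k^2 + k + 2)) + (-8(k + 1)^3 + 6(k + 1)^2 + 1).
Simplifying, P(k+1) = -(k + 1)(2k^3 + 8k^2 + 9k + 1) = -(k+1)(2(k+1)^3 + 2(k+1)^2 - (k+1) - 2),
which is the closed form with N = k+1.
By the principle of mathematical induction, the result holds for all N ≥ 1.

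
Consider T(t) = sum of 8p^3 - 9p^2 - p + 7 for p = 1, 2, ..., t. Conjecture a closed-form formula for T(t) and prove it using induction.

We claim T(t) = t(2t^3 + t^2 - 3t + 5) for all t ≥ 1.
When t = 1: T(1) = 5, and the closed form gives 5. They agree.
For the inductive step, assume it holds for an arbitrary p ≥ 1, so T(p) = p(2p^3 + p^2 - 3p + 5).
Then T(p+1) = T(p) + (8p^3 + 15p^2 + 5p + 5) = (p(2p^3 + p^2 - 3p + 5)) + (8p^3 + 15p^2 + 5p + 5).
Simplifying, T(p+1) = (p + 1)(2p^3 + 7p^2 + 5p + 5) = (p+1)(2(p+1)^3 + (p+1)^2 - 3(p+1) + 5),
which is the closed form with t = p+1.
By induction, the statement is established for all t ≥ 1.

T(t) = t(2t^3 + t^2 - 3t + 5)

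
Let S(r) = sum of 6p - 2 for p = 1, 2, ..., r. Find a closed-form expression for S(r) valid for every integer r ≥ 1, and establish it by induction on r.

S(r) = r(3r + 1)

We claim S(r) = r(3r + 1) for all r ≥ 1.
Base step (r = 1): S(1) = 4, and the closed form gives 4. They agree.
Inductive step: assume the claim holds for r = p, so S(p) = p(3p + 1).
Then S(p+1) = S(p) + (6p + 4) = (p(3p + 1)) + (6p + 4).
Simplifying, S(p+1) = (p + 1)(3p + 4) = (p+1)(3(p+1) + 1),
which is the closed form with r = p+1.
By the principle of mathematical induction, the result holds for all r ≥ 1.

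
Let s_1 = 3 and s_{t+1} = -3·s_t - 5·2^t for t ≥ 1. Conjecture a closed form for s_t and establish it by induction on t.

Computing the first terms: s_1 = 3, s_2 = -19, s_3 = 37. This suggests s_t = 5(-3)^(t - 1) - 2^t.
Base case (t = 1): the formula gives 3 = 3 = s_1.
Suppose the result is true for t = k, so s_k = 5(-3)^(k - 1) - 2^k.
Then s_{k+1} = -3·s_k - 5·2^k = -3·(5(-3)^(k - 1) - 2^k) - 5·2^k = 5(-3)^k - 2^(k + 1) = 5(-3)^((k+1) - 1) - 2^(k+1),
which is the claimed formula at t = k+1.
Hence, by induction on t, the claim holds for every t ≥ 1.

s_t = 5(-3)^(t - 1) - 2^t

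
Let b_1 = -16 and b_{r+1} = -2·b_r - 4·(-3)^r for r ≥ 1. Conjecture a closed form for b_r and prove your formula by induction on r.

b_r = -(-2)^(r + 1) + 4(-3)^r

Computing the first terms: b_1 = -16, b_2 = 44, b_3 = -124. This suggests b_r = -(-2)^(r + 1) + 4(-3)^r.
For the base case r = 1: the formula gives -16 = -16 = b_1.
Suppose the result is true for r = p, so b_p = -(-2)^(p + 1) + 4(-3)^p.
Then b_{p+1} = -2·b_p - 4·(-3)^p = -2·(-(-2)^(p + 1) + 4(-3)^p) - 4·(-3)^p = -(-2)^(p + 2) + 4(-3)^(p + 1) = -(-2)^((p+1) + 1) + 4(-3)^(p+1),
which is the claimed formula at r = p+1.
By induction, the statement is established for all r ≥ 1.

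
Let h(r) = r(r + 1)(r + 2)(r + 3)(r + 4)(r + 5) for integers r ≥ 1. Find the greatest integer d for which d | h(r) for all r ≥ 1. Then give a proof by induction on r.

d = 720

Computing the first values: h(1) = 720 and h(2) = 5040; gcd(720, 5040) = 720, so d ≤ 720.
We prove 720 | r(r + 1)(r + 2)(r + 3)(r + 4)(r + 5) for all r ≥ 1 by induction on r.
Base step (r = 1): h(1) = 720 = 720·(1), so 720 | h(1).
Inductive step: assume the claim holds for r = m, i.e. 720 | h(m). Then
h(m+1) − h(m) = (m+1)·(m+2)·(m+3)·(m+4)·(m+5)·(m+6) − m·(m+1)·(m+2)·(m+3)·(m+4)·(m+5) = (m+1)·(m+2)·(m+3)·(m+4)·(m+5)·[(m+6) − m] = 6·(m+1)·(m+2)·(m+3)·(m+4)·(m+5). The product of 5 consecutive integers is divisible by (5)! = 120, so h(m+1) − h(m) is divisible by 6·120 = 720. By the inductive hypothesis 720 | h(m), hence 720 | h(m+1).
This completes the induction.
Therefore the largest such d is 720.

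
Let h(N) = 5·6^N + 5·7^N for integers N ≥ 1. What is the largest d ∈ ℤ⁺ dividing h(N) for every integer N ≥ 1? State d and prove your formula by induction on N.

d = 5

Computing the first values: h(1) = 65 and h(2) = 425; gcd(65, 425) = 5, so d ≤ 5.
We prove 5 | 5·6^N + 5·7^N for all N ≥ 1 by induction on N.
Base step (N = 1): h(1) = 65 = 5·(13), so 5 | h(1).
For the inductive step, assume it holds for an arbitrary r ≥ 1, i.e. 5 | h(r). Then
h(r+1) − 7·h(r) = (5·6^(r+1) + 5·7^(r+1)) − 7·(5·6^r + 5·7^r) = (5)·6^r·(6 − 7) = (-5)·6^r. Since 5 | h(r) by the inductive hypothesis, 5 | 7·h(r); and 5 | -5 since -5 = 5·-1. Therefore 5 | h(r+1).
Hence, by induction on N, the claim holds for every N ≥ 1.
Therefore the largest such d is 5.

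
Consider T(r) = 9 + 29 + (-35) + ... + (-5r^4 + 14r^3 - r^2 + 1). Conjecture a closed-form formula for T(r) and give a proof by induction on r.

T(r) = -r(r^4 - r^3 - 5r^2 - 3r - 1)

We claim T(r) = -r(r^4 - r^3 - 5r^2 - 3r - 1) for all r ≥ 1.
Base case (r = 1): T(1) = 9, and the closed form gives 9. They agree.
Inductive step: suppose the statement holds for some j ≥ 1, so T(j) = j(-j^4 + j^3 + 5j^2 + 3j + 1).
Then T(j+1) = T(j) + (-5(j + 1)^4 + 14(j + 1)^3 - (j + 1)^2 + 1) = (j(-j^4 + j^3 + 5j^2 + 3j + 1)) + (-5(j + 1)^4 + 14(j + 1)^3 - (j + 1)^2 + 1).
Simplifying, T(j+1) = -(j + 1)(j^4 + 3j^3 - 2j^2 - 12j - 9) = -(j+1)((j+1)^4 - (j+1)^3 - 5(j+1)^2 - 3(j+1) - 1),
which is the closed form with r = j+1.
By the principle of mathematical induction, the result holds for all r ≥ 1.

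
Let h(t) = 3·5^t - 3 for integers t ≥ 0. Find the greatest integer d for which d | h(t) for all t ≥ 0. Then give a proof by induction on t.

Computing the first values: h(0) = 0 and h(1) = 12; gcd(0, 12) = 12, so d ≤ 12.
We prove 12 | 3·5^t - 3 for all t ≥ 0 by induction on t.
For the base case t = 0: h(0) = 0 = 12·(0), so 12 | h(0).
Inductive step: suppose the statement holds for some i ≥ 0, i.e. 12 | h(i). Then
h(i+1) = 3·5^(i+1) - 3 = 5·(3·5^i - 3) + 12 = 5·h(i) + 12. The first term is divisible by 12 by the inductive hypothesis, and 12 is divisible by 12. Hence 12 | h(i+1).
This completes the induction.
Therefore the largest such d is 12.

d = 12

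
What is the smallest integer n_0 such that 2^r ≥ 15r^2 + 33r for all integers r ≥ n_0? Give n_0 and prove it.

At r = 11: 2048 < 2178, so the inequality fails and n_0 ≥ 12. We prove 2^r ≥ 15r^2 + 33r for all r ≥ 12.
Base step (r = 12): 2^r = 4096 and 15r^2 + 33r = 2556, so 4096 ≥ 2556.
Inductive step: assume the claim holds for r = j, so 2^j ≥ 15j^2 + 33j.
Then 2^(j + 1) = 2·(2^j) ≥ 2·(15j^2 + 33j).
Also, for j ≥ 12 we have 2·(15j^2 + 33j) ≥ 15(j+1)^2 + 33(j+1), since 2·(15j^2 + 33j) − (15(j+1)^2 + 33(j+1)) = 15j^2 + 3j - 48, which is nonnegative for all j ≥ 12.
Combining, 2^(j + 1) ≥ 15(j+1)^2 + 33(j+1).
By the principle of mathematical induction, the result holds for all r ≥ 12.
Hence the smallest such n_0 is 12.

n_0 = 12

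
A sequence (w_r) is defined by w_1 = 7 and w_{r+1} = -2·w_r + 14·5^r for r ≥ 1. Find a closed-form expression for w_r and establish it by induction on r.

Computing the first terms: w_1 = 7, w_2 = 56, w_3 = 238. This suggests w_r = -3(-2)^(r - 1) + 2·5^r.
Base case (r = 1): the formula gives 7 = 7 = w_1.
Suppose the result is true for r = i, so w_i = -3(-2)^(i - 1) + 2·5^i.
Then w_{i+1} = -2·w_i + 14·5^i = -2·(-3(-2)^(i - 1) + 2·5^i) + 14·5^i = -3(-2)^i + 2·5^(i + 1) = -3(-2)^((i+1) - 1) + 2·5^(i+1),
which is the claimed formula at r = i+1.
Hence, by induction on r, the claim holds for every r ≥ 1.

w_r = -3(-2)^(r - 1) + 2·5^r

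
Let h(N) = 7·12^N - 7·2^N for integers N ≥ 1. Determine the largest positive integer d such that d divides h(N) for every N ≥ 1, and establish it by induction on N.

Computing the first values: h(1) = 70 and h(2) = 980; gcd(70, 980) = 70, so d ≤ 70.
We prove 70 | 7·12^N - 7·2^N for all N ≥ 1 by induction on N.
When N = 1: h(1) = 70 = 70·(1), so 70 | h(1).
Inductive step: suppose the statement holds for some p ≥ 1, i.e. 70 | h(p). Then
h(p+1) − 12·h(p) = (7·12^(p+1) - 7·2^(p+1)) − 12·(7·12^p - 7·2^p) = (-7)·2^p·(2 − 12) = (70)·2^p. Since 70 | h(p) by the inductive hypothesis, 70 | 12·h(p); and 70 | 70 since 70 = 70·1. Therefore 70 | h(p+1).
By induction, the statement is established for all N ≥ 1.
Therefore the largest such d is 70.

d = 70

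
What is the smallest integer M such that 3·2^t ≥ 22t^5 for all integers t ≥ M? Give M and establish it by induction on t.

M = 27

At t = 26: 201326592 < 261390272, so the inequality fails and M ≥ 27. We prove 3·2^t ≥ 22t^5 for all t ≥ 27.
For the base case t = 27: 3·2^t = 402653184 and 22t^5 = 315675954, so 402653184 ≥ 315675954.
Inductive step: suppose the statement holds for some r ≥ 27, so 3·2^r ≥ 22r^5.
Then 3·2^(r + 1) = 2·(3·2^r) ≥ 2·(22r^5).
Also, for r ≥ 27 we have 2·(22r^5) ≥ 22(r+1)^5, since 2 ≥ (1 + 1/r)^5 for all r ≥ 27.
Combining, 3·2^(r + 1) ≥ 22(r+1)^5.
By the principle of mathematical induction, the result holds for all t ≥ 27.
Hence the smallest such M is 27.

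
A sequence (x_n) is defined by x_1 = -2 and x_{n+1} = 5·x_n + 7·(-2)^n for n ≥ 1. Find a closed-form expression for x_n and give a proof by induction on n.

Computing the first terms: x_1 = -2, x_2 = -24, x_3 = -92. This suggests x_n = -(-2)^n - 4·5^(n - 1).
Base case (n = 1): the formula gives -2 = -2 = x_1.
Inductive step: suppose the statement holds for some m ≥ 1, so x_m = -(-2)^m - 4·5^(m - 1).
Then x_{m+1} = 5·x_m + 7·(-2)^m = 5·(-(-2)^m - 4·5^(m - 1)) + 7·(-2)^m = -(-2)^(m + 1) - 4·5^m = -(-2)^(m+1) - 4·5^((m+1) - 1),
which is the claimed formula at n = m+1.
Hence, by induction on n, the claim holds for every n ≥ 1.

x_n = -(-2)^n - 4·5^(n - 1)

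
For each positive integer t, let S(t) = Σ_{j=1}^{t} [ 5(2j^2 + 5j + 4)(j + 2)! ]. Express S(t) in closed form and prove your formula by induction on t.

S(t) = (10t + 5)(t + 3)! - 30

We claim S(t) = (10t + 5)(t + 3)! - 30 for all t ≥ 1.
Base step (t = 1): S(1) = 330, and the closed form gives 330. They agree.
Suppose the result is true for t = j, so S(j) = (10j + 5)(j + 3)! - 30.
Then S(j+1) = S(j) + (5(2j^2 + 9j + 11)(j + 3)!) = ((10j + 5)(j + 3)! - 30) + (5(2j^2 + 9j + 11)(j + 3)!).
Simplifying, S(j+1) = (10(j+1) + 5)((j+1) + 3)! - 30,
which is the closed form with t = j+1.
By the principle of mathematical induction, the result holds for all t ≥ 1.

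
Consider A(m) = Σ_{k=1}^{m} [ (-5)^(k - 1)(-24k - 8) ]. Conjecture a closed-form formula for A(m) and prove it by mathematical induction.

A(m) = 2(-5)^m(2m + 1) - 2

We claim A(m) = 2(-5)^m(2m + 1) - 2 for all m ≥ 1.
For the base case m = 1: A(1) = -32, and the closed form gives -32. They agree.
For the inductive step, assume it holds for an arbitrary k ≥ 1, so A(k) = 2(-5)^k(2k + 1) - 2.
Then A(k+1) = A(k) + ((-5)^k(-24k - 32)) = (2(-5)^k(2k + 1) - 2) + ((-5)^k(-24k - 32)).
Simplifying, A(k+1) = -20(-5)^k·k - 30(-5)^k - 2 = 2(-5)^(k+1)(2(k+1) + 1) - 2,
which is the closed form with m = k+1.
By the principle of mathematical induction, the result holds for all m ≥ 1.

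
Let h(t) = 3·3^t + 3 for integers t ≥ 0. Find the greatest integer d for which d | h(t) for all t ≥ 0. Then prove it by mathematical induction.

Computing the first values: h(0) = 6 and h(1) = 12; gcd(6, 12) = 6, so d ≤ 6.
We prove 6 | 3·3^t + 3 for all t ≥ 0 by induction on t.
For the base case t = 0: h(0) = 6 = 6·(1), so 6 | h(0).
For the inductive step, assume it holds for an arbitrary m ≥ 0, i.e. 6 | h(m). Then
h(m+1) = 3·3^(m+1) + 3 = 3·(3·3^m + 3) - 6 = 3·h(m) - 6. The first term is divisible by 6 by the inductive hypothesis, and -6 is divisible by 6. Hence 6 | h(m+1).
Hence, by induction on t, the claim holds for every t ≥ 0.
Therefore the largest such d is 6.

d = 6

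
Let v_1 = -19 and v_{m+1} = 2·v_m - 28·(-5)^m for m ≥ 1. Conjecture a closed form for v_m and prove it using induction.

v_m = 4(-5)^m + 2^(m - 1)

Computing the first terms: v_1 = -19, v_2 = 102, v_3 = -496. This suggests v_m = 4(-5)^m + 2^(m - 1).
Base step (m = 1): the formula gives -19 = -19 = v_1.
Inductive step: suppose the statement holds for some r ≥ 1, so v_r = 4(-5)^r + 2^(r - 1).
Then v_{r+1} = 2·v_r - 28·(-5)^r = 2·(4(-5)^r + 2^(r - 1)) - 28·(-5)^r = 4(-5)^(r + 1) + 2^r = 4(-5)^(r+1) + 2^((r+1) - 1),
which is the claimed formula at m = r+1.
This completes the induction.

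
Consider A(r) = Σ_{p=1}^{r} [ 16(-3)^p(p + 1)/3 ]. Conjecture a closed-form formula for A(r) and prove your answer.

We claim A(r) = (-3)^r(4r + 5) - 5 for all r ≥ 1.
Base case (r = 1): A(1) = -32, and the closed form gives -32. They agree.
Inductive step: suppose the statement holds for some p ≥ 1, so A(p) = (-3)^p(4p + 5) - 5.
Then A(p+1) = A(p) + (16(-3)^p(-p - 2)) = ((-3)^p(4p + 5) - 5) + (16(-3)^p(-p - 2)).
Simplifying, A(p+1) = -12(-3)^p·p - 27(-3)^p - 5 = (-3)^(p+1)(4(p+1) + 5) - 5,
which is the closed form with r = p+1.
By the principle of mathematical induction, the result holds for all r ≥ 1.

A(r) = (-3)^r(4r + 5) - 5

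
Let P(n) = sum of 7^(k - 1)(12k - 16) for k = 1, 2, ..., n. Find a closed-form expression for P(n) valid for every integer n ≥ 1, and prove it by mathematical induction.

We claim P(n) = 7^n(2n - 3) + 3 for all n ≥ 1.
When n = 1: P(1) = -4, and the closed form gives -4. They agree.
Suppose the result is true for n = k, so P(k) = 7^k(2k - 3) + 3.
Then P(k+1) = P(k) + (7^k(12k - 4)) = (7^k(2k - 3) + 3) + (7^k(12k - 4)).
Simplifying, P(k+1) = 14·7^k·k - 7·7^k + 3 = 7^(k+1)(2(k+1) - 3) + 3,
which is the closed form with n = k+1.
This completes the induction.

P(n) = 7^n(2n - 3) + 3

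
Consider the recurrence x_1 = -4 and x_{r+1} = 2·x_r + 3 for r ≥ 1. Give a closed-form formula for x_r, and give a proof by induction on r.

x_r = -2^(r - 1) - 3

Computing the first terms: x_1 = -4, x_2 = -5, x_3 = -7. This suggests x_r = -2^(r - 1) - 3.
Base step (r = 1): the formula gives -4 = -4 = x_1.
Inductive step: suppose the statement holds for some m ≥ 1, so x_m = -2^(m - 1) - 3.
Then x_{m+1} = 2·x_m + 3 = 2·(-2^(m - 1) - 3) + 3 = -2^m - 3 = -2^((m+1) - 1) - 3,
which is the claimed formula at r = m+1.
By induction, the statement is established for all r ≥ 1.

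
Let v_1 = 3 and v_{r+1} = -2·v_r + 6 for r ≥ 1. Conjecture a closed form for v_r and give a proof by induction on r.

v_r = (-2)^(r - 1) + 2

Computing the first terms: v_1 = 3, v_2 = 0, v_3 = 6. This suggests v_r = (-2)^(r - 1) + 2.
Base case (r = 1): the formula gives 3 = 3 = v_1.
For the inductive step, assume it holds for an arbitrary j ≥ 1, so v_j = (-2)^(j - 1) + 2.
Then v_{j+1} = -2·v_j + 6 = -2·((-2)^(j - 1) + 2) + 6 = (-2)^j + 2 = (-2)^((j+1) - 1) + 2,
which is the claimed formula at r = j+1.
This completes the induction.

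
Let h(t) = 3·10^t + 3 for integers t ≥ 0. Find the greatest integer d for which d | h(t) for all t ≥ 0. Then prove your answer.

d = 3

Computing the first values: h(0) = 6 and h(1) = 33; gcd(6, 33) = 3, so d ≤ 3.
We prove 3 | 3·10^t + 3 for all t ≥ 0 by induction on t.
Base case (t = 0): h(0) = 6 = 3·(2), so 3 | h(0).
For the inductive step, assume it holds for an arbitrary i ≥ 0, i.e. 3 | h(i). Then
h(i+1) = 3·10^(i+1) + 3 = 10·(3·10^i + 3) - 27 = 10·h(i) - 27. The first term is divisible by 3 by the inductive hypothesis, and -27 is divisible by 3. Hence 3 | h(i+1).
By induction, the statement is established for all t ≥ 0.
Therefore the largest such d is 3.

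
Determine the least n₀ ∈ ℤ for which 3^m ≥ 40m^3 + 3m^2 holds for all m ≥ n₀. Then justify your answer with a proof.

At m = 9: 19683 < 29403, so the inequality fails and n₀ ≥ 10. We prove 3^m ≥ 40m^3 + 3m^2 for all m ≥ 10.
For the base case m = 10: 3^m = 59049 and 40m^3 + 3m^2 = 40300, so 59049 ≥ 40300.
Inductive step: suppose the statement holds for some p ≥ 10, so 3^p ≥ 40p^3 + 3p^2.
Then 3^(p + 1) = 3·(3^p) ≥ 3·(40p^3 + 3p^2).
Also, for p ≥ 10 we have 3·(40p^3 + 3p^2) ≥ 40(p+1)^3 + 3(p+1)^2, since 3·(40p^3 + 3p^2) − (40(p+1)^3 + 3(p+1)^2) = 80p^3 - 114p^2 - 126p - 43, which is nonnegative for all p ≥ 10.
Combining, 3^(p + 1) ≥ 40(p+1)^3 + 3(p+1)^2.
By induction, the statement is established for all m ≥ 10.
Hence the smallest such n₀ is 10.

n₀ = 10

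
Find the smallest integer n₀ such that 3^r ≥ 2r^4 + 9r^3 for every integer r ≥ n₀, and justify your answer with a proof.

n₀ = 9

At r = 8: 6561 < 12800, so the inequality fails and n₀ ≥ 9. We prove 3^r ≥ 2r^4 + 9r^3 for all r ≥ 9.
Base step (r = 9): 3^r = 19683 and 2r^4 + 9r^3 = 19683, so 19683 ≥ 19683.
For the inductive step, assume it holds for an arbitrary j ≥ 9, so 3^j ≥ 2j^4 + 9j^3.
Then 3^(j + 1) = 3·(3^j) ≥ 3·(2j^4 + 9j^3).
Also, for j ≥ 9 we have 3·(2j^4 + 9j^3) ≥ 2(j+1)^4 + 9(j+1)^3, since 3·(2j^4 + 9j^3) − (2(j+1)^4 + 9(j+1)^3) = 4j^4 + 10j^3 - 39j^2 - 35j - 11, which is nonnegative for all j ≥ 9.
Combining, 3^(j + 1) ≥ 2(j+1)^4 + 9(j+1)^3.
By induction, the statement is established for all r ≥ 9.
Hence the smallest such n₀ is 9.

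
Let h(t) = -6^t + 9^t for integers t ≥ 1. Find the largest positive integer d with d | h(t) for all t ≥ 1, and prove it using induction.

Computing the first values: h(1) = 3 and h(2) = 45; gcd(3, 45) = 3, so d ≤ 3.
We prove 3 | -6^t + 9^t for all t ≥ 1 by induction on t.
For the base case t = 1: h(1) = 3 = 3·(1), so 3 | h(1).
Inductive step: assume the claim holds for t = r, i.e. 3 | h(r). Then
9^{r+1} − 6^{r+1} = 9·9^r − 6·6^r = 9·(9^r − 6^r) + (3)·6^r. The first term is divisible by 3 by the inductive hypothesis, and the second term (3)·6^r is divisible by 3 since 3 | 3. Hence 3 | h(r+1).
By the principle of mathematical induction, the result holds for all t ≥ 1.
Therefore the largest such d is 3.

d = 3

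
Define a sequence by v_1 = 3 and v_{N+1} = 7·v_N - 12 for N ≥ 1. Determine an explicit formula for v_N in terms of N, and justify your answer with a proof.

Computing the first terms: v_1 = 3, v_2 = 9, v_3 = 51. This suggests v_N = 7^(N - 1) + 2.
Base step (N = 1): the formula gives 3 = 3 = v_1.
For the inductive step, assume it holds for an arbitrary m ≥ 1, so v_m = 7^(m - 1) + 2.
Then v_{m+1} = 7·v_m - 12 = 7·(7^(m - 1) + 2) - 12 = 7^m + 2 = 7^((m+1) - 1) + 2,
which is the claimed formula at N = m+1.
By induction, the statement is established for all N ≥ 1.

v_N = 7^(N - 1) + 2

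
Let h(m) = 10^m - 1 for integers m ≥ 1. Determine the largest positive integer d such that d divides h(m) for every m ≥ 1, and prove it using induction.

Computing the first values: h(1) = 9 and h(2) = 99; gcd(9, 99) = 9, so d ≤ 9.
We prove 9 | 10^m - 1 for all m ≥ 1 by induction on m.
When m = 1: h(1) = 9 = 9·(1), so 9 | h(1).
Inductive step: assume the claim holds for m = j, i.e. 9 | h(j). Then
10^{j+1} − 1^{j+1} = 10·10^j − 1·1^j = 10·(10^j − 1^j) + (9)·1^j. The first term is divisible by 9 by the inductive hypothesis, and the second term (9)·1^j is divisible by 9 since 9 | 9. Hence 9 | h(j+1).
Hence, by induction on m, the claim holds for every m ≥ 1.
Therefore the largest such d is 9.

d = 9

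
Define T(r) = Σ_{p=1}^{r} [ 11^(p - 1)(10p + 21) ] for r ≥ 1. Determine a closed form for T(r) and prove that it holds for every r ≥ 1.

We claim T(r) = 11^r(r + 2) - 2 for all r ≥ 1.
For the base case r = 1: T(1) = 31, and the closed form gives 31. They agree.
Suppose the result is true for r = p, so T(p) = 11^p(p + 2) - 2.
Then T(p+1) = T(p) + (11^p(10p + 31)) = (11^p(p + 2) - 2) + (11^p(10p + 31)).
Simplifying, T(p+1) = 11·11^p·p + 33·11^p - 2 = 11^(p+1)((p+1) + 2) - 2,
which is the closed form with r = p+1.
Hence, by induction on r, the claim holds for every r ≥ 1.

T(r) = 11^r(r + 2) - 2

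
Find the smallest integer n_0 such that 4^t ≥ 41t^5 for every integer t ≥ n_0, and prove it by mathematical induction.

At t = 11: 4194304 < 6603091, so the inequality fails and n_0 ≥ 12. We prove 4^t ≥ 41t^5 for all t ≥ 12.
For the base case t = 12: 4^t = 16777216 and 41t^5 = 10202112, so 16777216 ≥ 10202112.
Suppose the result is true for t = k, so 4^k ≥ 41k^5.
Then 4^(k + 1) = 4·(4^k) ≥ 4·(41k^5).
Also, for k ≥ 12 we have 4·(41k^5) ≥ 41(k+1)^5, since 4 ≥ (1 + 1/k)^5 for all k ≥ 12.
Combining, 4^(k + 1) ≥ 41(k+1)^5.
By induction, the statement is established for all t ≥ 12.
Hence the smallest such n_0 is 12.

n_0 = 12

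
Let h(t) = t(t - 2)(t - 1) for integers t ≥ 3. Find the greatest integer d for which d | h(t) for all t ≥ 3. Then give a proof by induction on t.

Computing the first values: h(3) = 6 and h(4) = 24; gcd(6, 24) = 6, so d ≤ 6.
We prove 6 | t(t - 2)(t - 1) for all t ≥ 3 by induction on t.
Base step (t = 3): h(3) = 6 = 6·(1), so 6 | h(3).
Suppose the result is true for t = j, i.e. 6 | h(j). Then
h(j+1) − h(j) = (j-1)·j·(j+1) − (j-2)·(j-1)·j = (j-1)·j·[(j+1) − (j-2)] = 3·(j-1)·j. The product of 2 consecutive integers is divisible by (2)! = 2, so h(j+1) − h(j) is divisible by 3·2 = 6. By the inductive hypothesis 6 | h(j), hence 6 | h(j+1).
This completes the induction.
Therefore the largest such d is 6.

d = 6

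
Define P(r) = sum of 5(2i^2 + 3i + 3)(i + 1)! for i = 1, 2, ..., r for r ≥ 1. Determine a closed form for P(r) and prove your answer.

P(r) = (10r + 5)(r + 2)! - 10

We claim P(r) = (10r + 5)(r + 2)! - 10 for all r ≥ 1.
For the base case r = 1: P(1) = 80, and the closed form gives 80. They agree.
For the inductive step, assume it holds for an arbitrary i ≥ 1, so P(i) = (10i + 5)(i + 2)! - 10.
Then P(i+1) = P(i) + (5(2i^2 + 7i + 8)(i + 2)!) = ((10i + 5)(i + 2)! - 10) + (5(2i^2 + 7i + 8)(i + 2)!).
Simplifying, P(i+1) = (10(i+1) + 5)((i+1) + 2)! - 10,
which is the closed form with r = i+1.
By the principle of mathematical induction, the result holds for all r ≥ 1.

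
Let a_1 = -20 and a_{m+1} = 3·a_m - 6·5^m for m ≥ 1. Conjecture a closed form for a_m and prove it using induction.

Computing the first terms: a_1 = -20, a_2 = -90, a_3 = -420. This suggests a_m = -5·3^(m - 1) - 3·5^m.
For the base case m = 1: the formula gives -20 = -20 = a_1.
Suppose the result is true for m = j, so a_j = -5·3^(j - 1) - 3·5^j.
Then a_{j+1} = 3·a_j - 6·5^j = 3·(-5·3^(j - 1) - 3·5^j) - 6·5^j = -5·3^j - 3·5^(j + 1) = -5·3^((j+1) - 1) - 3·5^(j+1),
which is the claimed formula at m = j+1.
This completes the induction.

a_m = -5·3^(m - 1) - 3·5^m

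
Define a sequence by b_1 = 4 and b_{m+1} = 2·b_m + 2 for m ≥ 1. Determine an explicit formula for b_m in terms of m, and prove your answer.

Computing the first terms: b_1 = 4, b_2 = 10, b_3 = 22. This suggests b_m = 3·2^m - 2.
When m = 1: the formula gives 4 = 4 = b_1.
For the inductive step, assume it holds for an arbitrary i ≥ 1, so b_i = 3·2^i - 2.
Then b_{i+1} = 2·b_i + 2 = 2·(3·2^i - 2) + 2 = 3·2^(i + 1) - 2,
which is the claimed formula at m = i+1.
By the principle of mathematical induction, the result holds for all m ≥ 1.

b_m = 3·2^m - 2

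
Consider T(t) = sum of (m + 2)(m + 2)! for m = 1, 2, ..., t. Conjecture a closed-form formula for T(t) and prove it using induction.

T(t) = (t + 3)! - 6

We claim T(t) = (t + 3)! - 6 for all t ≥ 1.
Base case (t = 1): T(1) = 18, and the closed form gives 18. They agree.
Inductive step: assume the claim holds for t = m, so T(m) = (m + 3)! - 6.
Then T(m+1) = T(m) + ((m + 3)(m + 3)!) = ((m + 3)! - 6) + ((m + 3)(m + 3)!).
Simplifying, T(m+1) = ((m+1) + 3)! - 6,
which is the closed form with t = m+1.
This completes the induction.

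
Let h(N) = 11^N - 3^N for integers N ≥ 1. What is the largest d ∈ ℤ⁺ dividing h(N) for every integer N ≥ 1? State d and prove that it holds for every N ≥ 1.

d = 8

Computing the first values: h(1) = 8 and h(2) = 112; gcd(8, 112) = 8, so d ≤ 8.
We prove 8 | 11^N - 3^N for all N ≥ 1 by induction on N.
Base case (N = 1): h(1) = 8 = 8·(1), so 8 | h(1).
Inductive step: suppose the statement holds for some k ≥ 1, i.e. 8 | h(k). Then
11^{k+1} − 3^{k+1} = 11·11^k − 3·3^k = 11·(11^k − 3^k) + (8)·3^k. The first term is divisible by 8 by the inductive hypothesis, and the second term (8)·3^k is divisible by 8 since 8 | 8. Hence 8 | h(k+1).
This completes the induction.
Therefore the largest such d is 8.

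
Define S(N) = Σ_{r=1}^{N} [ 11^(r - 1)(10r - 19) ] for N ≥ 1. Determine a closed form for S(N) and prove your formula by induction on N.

S(N) = 11^N(N - 2) + 2

We claim S(N) = 11^N(N - 2) + 2 for all N ≥ 1.
Base case (N = 1): S(1) = -9, and the closed form gives -9. They agree.
For the inductive step, assume it holds for an arbitrary r ≥ 1, so S(r) = 11^r(r - 2) + 2.
Then S(r+1) = S(r) + (11^r(10r - 9)) = (11^r(r - 2) + 2) + (11^r(10r - 9)).
Simplifying, S(r+1) = 11^(r + 1)r - 11^(r + 1) + 2 = 11^(r+1)((r+1) - 2) + 2,
which is the closed form with N = r+1.
Hence, by induction on N, the claim holds for every N ≥ 1.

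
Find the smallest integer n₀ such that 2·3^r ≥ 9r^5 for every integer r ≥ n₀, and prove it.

n₀ = 14

At r = 13: 3188646 < 3341637, so the inequality fails and n₀ ≥ 14. We prove 2·3^r ≥ 9r^5 for all r ≥ 14.
Base case (r = 14): 2·3^r = 9565938 and 9r^5 = 4840416, so 9565938 ≥ 4840416.
Suppose the result is true for r = j, so 2·3^j ≥ 9j^5.
Then 2·3^(j + 1) = 3·(2·3^j) ≥ 3·(9j^5).
Also, for j ≥ 14 we have 3·(9j^5) ≥ 9(j+1)^5, since 3 ≥ (1 + 1/j)^5 for all j ≥ 14.
Combining, 2·3^(j + 1) ≥ 9(j+1)^5.
By induction, the statement is established for all r ≥ 14.
Hence the smallest such n₀ is 14.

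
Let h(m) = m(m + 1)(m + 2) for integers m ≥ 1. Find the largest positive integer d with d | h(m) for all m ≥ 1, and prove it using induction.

d = 6

Computing the first values: h(1) = 6 and h(2) = 24; gcd(6, 24) = 6, so d ≤ 6.
We prove 6 | m(m + 1)(m + 2) for all m ≥ 1 by induction on m.
When m = 1: h(1) = 6 = 6·(1), so 6 | h(1).
For the inductive step, assume it holds for an arbitrary p ≥ 1, i.e. 6 | h(p). Then
h(p+1) − h(p) = (p+1)·(p+2)·(p+3) − p·(p+1)·(p+2) = (p+1)·(p+2)·[(p+3) − p] = 3·(p+1)·(p+2). The product of 2 consecutive integers is divisible by (2)! = 2, so h(p+1) − h(p) is divisible by 3·2 = 6. By the inductive hypothesis 6 | h(p), hence 6 | h(p+1).
By induction, the statement is established for all m ≥ 1.
Therefore the largest such d is 6.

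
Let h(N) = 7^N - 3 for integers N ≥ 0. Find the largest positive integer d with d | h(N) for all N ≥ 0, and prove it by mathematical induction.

d = 2

Computing the first values: h(0) = -2 and h(1) = 4; gcd(-2, 4) = 2, so d ≤ 2.
We prove 2 | 7^N - 3 for all N ≥ 0 by induction on N.
When N = 0: h(0) = -2 = 2·(-1), so 2 | h(0).
Suppose the result is true for N = i, i.e. 2 | h(i). Then
h(i+1) = 7^(i+1) - 3 = 7·(7^i - 3) + 18 = 7·h(i) + 18. The first term is divisible by 2 by the inductive hypothesis, and 18 is divisible by 2. Hence 2 | h(i+1).
Hence, by induction on N, the claim holds for every N ≥ 0.
Therefore the largest such d is 2.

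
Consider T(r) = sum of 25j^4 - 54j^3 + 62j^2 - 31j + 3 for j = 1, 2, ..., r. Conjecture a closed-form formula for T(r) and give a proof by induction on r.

T(r) = r(5r^4 - r^3 + 2r^2 + 2r - 3)

We claim T(r) = r(5r^4 - r^3 + 2r^2 + 2r - 3) for all r ≥ 1.
Base step (r = 1): T(1) = 5, and the closed form gives 5. They agree.
Inductive step: suppose the statement holds for some j ≥ 1, so T(j) = j(5j^4 - j^3 + 2j^2 + 2j - 3).
Then T(j+1) = T(j) + (25j^4 + 46j^3 + 50j^2 + 31j + 5) = (j(5j^4 - j^3 + 2j^2 + 2j - 3)) + (25j^4 + 46j^3 + 50j^2 + 31j + 5).
Simplifying, T(j+1) = (j + 1)(5j^4 + 19j^3 + 29j^2 + 23j + 5) = (j+1)(5(j+1)^4 - (j+1)^3 + 2(j+1)^2 + 2(j+1) - 3),
which is the closed form with r = j+1.
By induction, the statement is established for all r ≥ 1.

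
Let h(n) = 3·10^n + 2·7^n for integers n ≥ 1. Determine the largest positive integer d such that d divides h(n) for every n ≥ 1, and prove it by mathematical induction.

Computing the first values: h(1) = 44 and h(2) = 398; gcd(44, 398) = 2, so d ≤ 2.
We prove 2 | 3·10^n + 2·7^n for all n ≥ 1 by induction on n.
For the base case n = 1: h(1) = 44 = 2·(22), so 2 | h(1).
For the inductive step, assume it holds for an arbitrary i ≥ 1, i.e. 2 | h(i). Then
h(i+1) − 10·h(i) = (3·10^(i+1) + 2·7^(i+1)) − 10·(3·10^i + 2·7^i) = (2)·7^i·(7 − 10) = (-6)·7^i. Since 2 | h(i) by the inductive hypothesis, 2 | 10·h(i); and 2 | -6 since -6 = 2·-3. Therefore 2 | h(i+1).
By the principle of mathematical induction, the result holds for all n ≥ 1.
Therefore the largest such d is 2.

d = 2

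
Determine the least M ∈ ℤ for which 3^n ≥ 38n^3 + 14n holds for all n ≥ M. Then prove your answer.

At n = 9: 19683 < 27828, so the inequality fails and M ≥ 10. We prove 3^n ≥ 38n^3 + 14n for all n ≥ 10.
Base case (n = 10): 3^n = 59049 and 38n^3 + 14n = 38140, so 59049 ≥ 38140.
Suppose the result is true for n = p, so 3^p ≥ 38p^3 + 14p.
Then 3^(p + 1) = 3·(3^p) ≥ 3·(38p^3 + 14p).
Also, for p ≥ 10 we have 3·(38p^3 + 14p) ≥ 38(p+1)^3 + 14(p+1), since 3·(38p^3 + 14p) − (38(p+1)^3 + 14(p+1)) = 76p^3 - 114p^2 - 86p - 52, which is nonnegative for all p ≥ 10.
Combining, 3^(p + 1) ≥ 38(p+1)^3 + 14(p+1).
By induction, the statement is established for all n ≥ 10.
Hence the smallest such M is 10.

M = 10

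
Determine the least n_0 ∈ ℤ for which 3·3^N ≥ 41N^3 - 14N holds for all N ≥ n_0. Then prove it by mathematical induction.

n_0 = 9

At N = 8: 19683 < 20880, so the inequality fails and n_0 ≥ 9. We prove 3·3^N ≥ 41N^3 - 14N for all N ≥ 9.
For the base case N = 9: 3·3^N = 59049 and 41N^3 - 14N = 29763, so 59049 ≥ 29763.
Suppose the result is true for N = m, so 3·3^m ≥ 41m^3 - 14m.
Then 3·3^(m + 1) = 3·(3·3^m) ≥ 3·(41m^3 - 14m).
Also, for m ≥ 9 we have 3·(41m^3 - 14m) ≥ 41(m+1)^3 - 14(m+1), since 3·(41m^3 - 14m) − (41(m+1)^3 - 14(m+1)) = 82m^3 - 123m^2 - 151m - 27, which is nonnegative for all m ≥ 9.
Combining, 3·3^(m + 1) ≥ 41(m+1)^3 - 14(m+1).
By the principle of mathematical induction, the result holds for all N ≥ 9.
Hence the smallest such n_0 is 9.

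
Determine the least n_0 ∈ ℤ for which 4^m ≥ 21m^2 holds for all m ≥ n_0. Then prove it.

At m = 4: 256 < 336, so the inequality fails and n_0 ≥ 5. We prove 4^m ≥ 21m^2 for all m ≥ 5.
Base step (m = 5): 4^m = 1024 and 21m^2 = 525, so 1024 ≥ 525.
For the inductive step, assume it holds for an arbitrary k ≥ 5, so 4^k ≥ 21k^2.
Then 4^(k + 1) = 4·(4^k) ≥ 4·(21k^2).
Also, for k ≥ 5 we have 4·(21k^2) ≥ 21(k+1)^2, since 4 ≥ (1 + 1/k)^2 for all k ≥ 5.
Combining, 4^(k + 1) ≥ 21(k+1)^2.
This completes the induction.
Hence the smallest such n_0 is 5.

n_0 = 5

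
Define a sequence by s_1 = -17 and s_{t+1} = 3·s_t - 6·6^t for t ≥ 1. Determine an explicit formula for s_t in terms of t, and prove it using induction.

s_t = -5·3^(t - 1) - 2·6^t

Computing the first terms: s_1 = -17, s_2 = -87, s_3 = -477. This suggests s_t = -5·3^(t - 1) - 2·6^t.
Base step (t = 1): the formula gives -17 = -17 = s_1.
Inductive step: suppose the statement holds for some p ≥ 1, so s_p = -5·3^(p - 1) - 2·6^p.
Then s_{p+1} = 3·s_p - 6·6^p = 3·(-5·3^(p - 1) - 2·6^p) - 6·6^p = -5·3^p - 2·6^(p + 1) = -5·3^((p+1) - 1) - 2·6^(p+1),
which is the claimed formula at t = p+1.
By the principle of mathematical induction, the result holds for all t ≥ 1.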